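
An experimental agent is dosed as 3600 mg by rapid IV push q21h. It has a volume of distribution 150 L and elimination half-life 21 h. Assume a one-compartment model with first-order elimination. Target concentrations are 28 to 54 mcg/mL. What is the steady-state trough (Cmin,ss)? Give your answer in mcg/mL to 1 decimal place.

τ = 21 h = 1 half-life, so f = (1/2)^1 = 0.5.
At steady state, R = 1/(1 − 0.5) = 2/1.
Single-dose peak C₀ = D/Vd = 3600/150 = 24 mcg/mL.
Steady-state peak Cmax,ss = C₀·R = 24 × 2/1 ≈ 48.000 mcg/mL.
Steady-state trough Cmin,ss = Cmax,ss·f ≈ 48.000 × 0.5 ≈ 24.000 mcg/mL.
Trough 24.0 mcg/mL vs MEC 28 mcg/mL: subtherapeutic.

24.0 mcg/mL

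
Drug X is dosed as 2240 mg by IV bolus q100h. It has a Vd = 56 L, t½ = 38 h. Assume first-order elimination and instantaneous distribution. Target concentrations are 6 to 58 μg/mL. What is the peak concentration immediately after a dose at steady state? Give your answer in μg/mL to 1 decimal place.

47.7 μg/mL

τ/t½ = 100/38 ≈ 2.6316, so fraction remaining f = (1/2)^(100/38) ≈ 0.1614.
Accumulation ratio R = 1/(1 − f) ≈ 1/0.8386 ≈ 1.1925.
Each bolus raises the concentration by D/Vd = 2240/56 ≈ 40.000 μg/mL.
Steady-state peak Cmax,ss = C₀·R ≈ 40.000 × 1.1925 ≈ 47.700 μg/mL.
Peak 47.7 μg/mL vs MTC 58 μg/mL: below toxic threshold.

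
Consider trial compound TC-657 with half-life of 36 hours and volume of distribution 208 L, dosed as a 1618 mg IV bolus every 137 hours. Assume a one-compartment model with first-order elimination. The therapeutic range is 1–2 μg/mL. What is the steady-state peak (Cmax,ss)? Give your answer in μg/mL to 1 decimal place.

8.4 μg/mL

Over one 137-h interval, 137/36 ≈ 3.8056 half-lives elapse, leaving f ≈ 0.0715 of each dose.
At steady state, accumulation factor R = 1/(1 − e^(−kτ)) ≈ 1.0770.
Each bolus raises the concentration by D/Vd = 1618/208 ≈ 7.779 μg/mL.
Steady-state peak Cmax,ss = C₀·R ≈ 7.779 × 1.0770 ≈ 8.378 μg/mL.
Peak 8.4 μg/mL vs MTC 2 μg/mL: exceeds toxic threshold.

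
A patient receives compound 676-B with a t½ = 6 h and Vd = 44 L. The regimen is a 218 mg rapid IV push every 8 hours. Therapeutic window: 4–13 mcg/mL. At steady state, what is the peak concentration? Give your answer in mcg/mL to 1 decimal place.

Over one 8-h interval, 8/6 ≈ 1.3333 half-lives elapse, leaving f ≈ 0.3969 of each dose.
Accumulation ratio R = 1/(1 − f) ≈ 1/0.6031 ≈ 1.6581.
Single-dose peak C₀ = D/Vd = 218/44 ≈ 4.955 mcg/mL.
Steady-state peak Cmax,ss = C₀·R ≈ 4.955 × 1.6581 ≈ 8.216 mcg/mL.
Peak 8.2 mcg/mL vs MTC 13 mcg/mL: below toxic threshold.

8.2 mcg/mL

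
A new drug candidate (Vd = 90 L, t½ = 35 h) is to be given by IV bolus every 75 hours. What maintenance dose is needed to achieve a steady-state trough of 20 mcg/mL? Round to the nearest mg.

τ/t½ = 75/35 ≈ 2.1429, so f = (1/2)^(75/35) ≈ 0.226431.
Cmin,ss = (D/Vd)·f/(1−f), so D = Cmin,ss·Vd·(1−f)/f.
D = 20 × 90 × (1−f)/f ≈ 20 × 90 × 3.41636 ≈ 6149.45 mg.

6149 mg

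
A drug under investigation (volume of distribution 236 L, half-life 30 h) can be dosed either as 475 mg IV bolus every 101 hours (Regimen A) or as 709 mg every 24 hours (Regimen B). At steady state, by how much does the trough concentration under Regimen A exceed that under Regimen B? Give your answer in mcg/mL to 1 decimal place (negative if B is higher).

Regimen A: f = (1/2)^(101/30) ≈ 0.0969; Cmin,ss = (475/236)·f/(1−f) ≈ 0.216 mcg/mL.
Regimen B: f = (1/2)^(24/30) ≈ 0.5743; Cmin,ss = (709/236)·f/(1−f) ≈ 4.053 mcg/mL.
Difference ≈ 0.216 − 4.053 ≈ -3.837 mcg/mL.

-3.8 mcg/mL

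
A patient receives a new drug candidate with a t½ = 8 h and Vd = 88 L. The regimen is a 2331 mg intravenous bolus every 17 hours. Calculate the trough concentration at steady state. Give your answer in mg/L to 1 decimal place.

k = ln2/t½ = ln2/8 ≈ 0.086643 h⁻¹; fraction remaining f = e^(−kτ) = e^(−0.086643×17) ≈ 0.2293.
Accumulation ratio R = 1/(1 − f) ≈ 1/0.7707 ≈ 1.2975.
Single-dose peak C₀ = D/Vd = 2331/88 ≈ 26.489 mg/L.
Steady-state peak Cmax,ss = C₀·R ≈ 26.489 × 1.2975 ≈ 34.369 mg/L.
Steady-state trough Cmin,ss = Cmax,ss·f ≈ 34.369 × 0.2293 ≈ 7.881 mg/L.

7.9 mg/L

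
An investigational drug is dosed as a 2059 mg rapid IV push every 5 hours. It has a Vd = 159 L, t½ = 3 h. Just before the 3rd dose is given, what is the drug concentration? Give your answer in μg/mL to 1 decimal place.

5.4 μg/mL

f = (1/2)^(τ/t½) = (1/2)^(5/3) ≈ 0.3150.
C₀ = D/Vd = 2059/159 ≈ 12.950 μg/mL.
Before the 3rd dose, 2 doses have been given. Superposition: Cmin = C₀·(f + f²).
≈ 12.950 × (0.3150 + 0.0992) ≈ 12.950 × 0.4142 ≈ 5.364 μg/mL.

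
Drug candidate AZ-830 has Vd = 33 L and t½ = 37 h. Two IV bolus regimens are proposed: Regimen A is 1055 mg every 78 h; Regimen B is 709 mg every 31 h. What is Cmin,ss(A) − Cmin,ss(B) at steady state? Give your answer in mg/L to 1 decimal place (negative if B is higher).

-17.6 mg/L

Regimen A: f = (1/2)^(78/37) ≈ 0.2320; Cmin,ss = (1055/33)·f/(1−f) ≈ 9.658 mg/L.
Regimen B: f = (1/2)^(31/37) ≈ 0.5595; Cmin,ss = (709/33)·f/(1−f) ≈ 27.289 mg/L.
Difference ≈ 9.658 − 27.289 ≈ -17.631 mg/L.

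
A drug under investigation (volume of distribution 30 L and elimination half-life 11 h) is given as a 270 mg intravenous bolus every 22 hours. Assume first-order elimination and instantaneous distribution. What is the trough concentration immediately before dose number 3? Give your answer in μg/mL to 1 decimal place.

f = (1/2)^(τ/t½) = (1/2)^(22/11) ≈ 0.2500.
C₀ = D/Vd = 270/30 ≈ 9.000 μg/mL.
Before the 3rd dose, 2 doses have been given. Superposition: Cmin = C₀·(f + f²).
≈ 9.000 × (0.2500 + 0.0625) ≈ 9.000 × 0.3125 ≈ 2.812 μg/mL.

2.8 μg/mL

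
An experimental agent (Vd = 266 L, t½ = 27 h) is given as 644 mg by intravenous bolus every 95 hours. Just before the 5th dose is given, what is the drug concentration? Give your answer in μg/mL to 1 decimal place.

0.2 μg/mL

f = (1/2)^(τ/t½) = (1/2)^(95/27) ≈ 0.0873.
C₀ = D/Vd = 644/266 ≈ 2.421 μg/mL.
Before the 5th dose, 4 doses have been given. Superposition: Cmin = C₀·(f + f² + … + f^4).
≈ 2.421 × (0.0873 + 0.0076 + 0.0007 + 0.0001) ≈ 2.421 × 0.0957 ≈ 0.232 μg/mL.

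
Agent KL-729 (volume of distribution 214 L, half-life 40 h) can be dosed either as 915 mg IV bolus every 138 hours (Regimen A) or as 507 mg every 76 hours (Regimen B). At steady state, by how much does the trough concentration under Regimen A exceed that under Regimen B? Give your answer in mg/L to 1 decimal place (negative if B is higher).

-0.4 mg/L

Regimen A: f = (1/2)^(138/40) ≈ 0.0915; Cmin,ss = (915/214)·f/(1−f) ≈ 0.431 mg/L.
Regimen B: f = (1/2)^(76/40) ≈ 0.2679; Cmin,ss = (507/214)·f/(1−f) ≈ 0.867 mg/L.
Difference ≈ 0.431 − 0.867 ≈ -0.436 mg/L.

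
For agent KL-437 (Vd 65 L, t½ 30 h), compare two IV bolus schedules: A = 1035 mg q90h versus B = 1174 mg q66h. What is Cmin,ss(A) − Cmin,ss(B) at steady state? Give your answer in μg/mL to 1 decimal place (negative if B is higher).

Regimen A: f = (1/2)^(90/30) ≈ 0.1250; Cmin,ss = (1035/65)·f/(1−f) ≈ 2.275 μg/mL.
Regimen B: f = (1/2)^(66/30) ≈ 0.2176; Cmin,ss = (1174/65)·f/(1−f) ≈ 5.023 μg/mL.
Difference ≈ 2.275 − 5.023 ≈ -2.748 μg/mL.

-2.7 μg/mL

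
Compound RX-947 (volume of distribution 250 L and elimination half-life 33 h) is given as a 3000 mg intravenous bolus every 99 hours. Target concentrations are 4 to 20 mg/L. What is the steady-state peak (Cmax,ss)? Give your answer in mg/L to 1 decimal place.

13.7 mg/L

The dosing interval is 3 half-lives, so f = 2^(−3) = 0.125.
At steady state, R = 1/(1 − 0.125) = 8/7.
Single-dose peak C₀ = D/Vd = 3000/250 = 12 mg/L.
Steady-state peak Cmax,ss = C₀·R = 12 × 8/7 ≈ 13.714 mg/L.
Peak 13.7 mg/L vs MTC 20 mg/L: below toxic threshold.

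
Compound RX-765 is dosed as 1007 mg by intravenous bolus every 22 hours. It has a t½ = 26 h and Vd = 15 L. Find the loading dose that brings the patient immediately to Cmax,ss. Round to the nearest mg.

f = (1/2)^(22/26) ≈ 0.556266; accumulation ratio R = 1/(1−f) ≈ 2.25360.
Loading dose to hit Cmax,ss on first dose: D_load = D_maint·R ≈ 1007 × 2.25360 ≈ 2269.38 mg.

2269 mg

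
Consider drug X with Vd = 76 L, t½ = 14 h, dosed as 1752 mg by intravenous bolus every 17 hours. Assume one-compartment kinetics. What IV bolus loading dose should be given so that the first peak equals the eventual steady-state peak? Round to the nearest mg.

3079 mg

f = (1/2)^(17/14) ≈ 0.430986; accumulation ratio R = 1/(1−f) ≈ 1.75743.
Loading dose to hit Cmax,ss on first dose: D_load = D_maint·R ≈ 1752 × 1.75743 ≈ 3079.02 mg.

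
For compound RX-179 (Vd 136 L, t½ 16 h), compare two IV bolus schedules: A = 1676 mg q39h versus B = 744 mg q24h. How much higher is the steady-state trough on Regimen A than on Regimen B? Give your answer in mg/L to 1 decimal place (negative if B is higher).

Regimen A: f = (1/2)^(39/16) ≈ 0.1846; Cmin,ss = (1676/136)·f/(1−f) ≈ 2.790 mg/L.
Regimen B: f = (1/2)^(24/16) ≈ 0.3536; Cmin,ss = (744/136)·f/(1−f) ≈ 2.993 mg/L.
Difference ≈ 2.790 − 2.993 ≈ -0.203 mg/L.

-0.2 mg/L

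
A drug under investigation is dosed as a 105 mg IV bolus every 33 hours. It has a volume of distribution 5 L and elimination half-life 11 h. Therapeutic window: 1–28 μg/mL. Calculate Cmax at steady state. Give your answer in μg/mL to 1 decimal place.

τ = 33 h = 3 half-lives, so f = (1/2)^3 = 0.125.
Accumulation ratio R = 1/(1 − f) = 1/0.875 = 8/7.
Single-dose peak C₀ = D/Vd = 105/5 = 21 μg/mL.
Steady-state peak Cmax,ss = C₀·R = 21 × 8/7 ≈ 24.000 μg/mL.
Peak 24.0 μg/mL vs MTC 28 μg/mL: below toxic threshold.

24.0 μg/mL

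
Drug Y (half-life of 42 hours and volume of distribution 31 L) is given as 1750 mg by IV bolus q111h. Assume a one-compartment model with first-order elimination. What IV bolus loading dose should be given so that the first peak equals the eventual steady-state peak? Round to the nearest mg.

f = (1/2)^(111/42) ≈ 0.160111; accumulation ratio R = 1/(1−f) ≈ 1.19063.
Loading dose to hit Cmax,ss on first dose: D_load = D_maint·R ≈ 1750 × 1.19063 ≈ 2083.60 mg.

2084 mg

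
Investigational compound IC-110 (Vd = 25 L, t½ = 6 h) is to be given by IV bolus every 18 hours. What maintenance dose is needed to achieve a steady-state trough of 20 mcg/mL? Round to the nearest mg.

3500 mg

τ/t½ = 18/6 ≈ 3, so f = (1/2)^(18/6) ≈ 0.125000.
Cmin,ss = (D/Vd)·f/(1−f), so D = Cmin,ss·Vd·(1−f)/f.
D = 20 × 25 × (1−f)/f ≈ 20 × 25 × 7.00000 ≈ 3500.00 mg.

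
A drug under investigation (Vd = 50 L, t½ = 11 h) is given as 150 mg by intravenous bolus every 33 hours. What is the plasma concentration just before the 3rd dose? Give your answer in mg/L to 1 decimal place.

f = (1/2)^(τ/t½) = (1/2)^(33/11) ≈ 0.1250.
C₀ = D/Vd = 150/50 ≈ 3.000 mg/L.
Before the 3rd dose, 2 doses have been given. Superposition: Cmin = C₀·(f + f²).
≈ 3.000 × (0.1250 + 0.0156) ≈ 3.000 × 0.1406 ≈ 0.422 mg/L.

0.4 mg/L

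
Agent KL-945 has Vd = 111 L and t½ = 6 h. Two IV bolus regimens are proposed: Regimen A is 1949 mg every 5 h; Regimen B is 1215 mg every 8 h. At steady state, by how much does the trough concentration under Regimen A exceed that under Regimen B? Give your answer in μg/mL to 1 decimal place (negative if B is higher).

15.3 μg/mL

Regimen A: f = (1/2)^(5/6) ≈ 0.5612; Cmin,ss = (1949/111)·f/(1−f) ≈ 22.456 μg/mL.
Regimen B: f = (1/2)^(8/6) ≈ 0.3969; Cmin,ss = (1215/111)·f/(1−f) ≈ 7.204 μg/mL.
Difference ≈ 22.456 − 7.204 ≈ 15.252 μg/mL.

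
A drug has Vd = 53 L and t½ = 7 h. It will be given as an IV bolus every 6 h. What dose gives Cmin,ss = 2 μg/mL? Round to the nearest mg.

τ/t½ = 6/7 ≈ 0.85714, so f = (1/2)^(6/7) ≈ 0.552045.
Cmin,ss = (D/Vd)·f/(1−f), so D = Cmin,ss·Vd·(1−f)/f.
D = 2 × 53 × (1−f)/f ≈ 2 × 53 × 0.81145 ≈ 86.01 mg.

86 mg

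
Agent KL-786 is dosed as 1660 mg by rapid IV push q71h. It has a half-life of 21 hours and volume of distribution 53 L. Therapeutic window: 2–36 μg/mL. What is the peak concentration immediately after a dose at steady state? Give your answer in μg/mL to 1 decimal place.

34.6 μg/mL

k = ln2/t½ = ln2/21 ≈ 0.033007 h⁻¹; fraction remaining f = e^(−kτ) = e^(−0.033007×71) ≈ 0.0960.
Accumulation ratio R = 1/(1 − f) ≈ 1/0.9040 ≈ 1.1062.
Each bolus raises the concentration by D/Vd = 1660/53 ≈ 31.321 μg/mL.
Cmax,ss = C₀/(1 − f) ≈ 31.321/0.9040 ≈ 34.647 μg/mL.
Peak 34.6 μg/mL vs MTC 36 μg/mL: below toxic threshold.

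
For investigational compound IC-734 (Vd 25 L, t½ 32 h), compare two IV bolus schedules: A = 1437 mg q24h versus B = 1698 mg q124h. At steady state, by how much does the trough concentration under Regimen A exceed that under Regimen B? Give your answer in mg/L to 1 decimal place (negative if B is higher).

Regimen A: f = (1/2)^(24/32) ≈ 0.5946; Cmin,ss = (1437/25)·f/(1−f) ≈ 84.306 mg/L.
Regimen B: f = (1/2)^(124/32) ≈ 0.0682; Cmin,ss = (1698/25)·f/(1−f) ≈ 4.971 mg/L.
Difference ≈ 84.306 − 4.971 ≈ 79.335 mg/L.

79.3 mg/L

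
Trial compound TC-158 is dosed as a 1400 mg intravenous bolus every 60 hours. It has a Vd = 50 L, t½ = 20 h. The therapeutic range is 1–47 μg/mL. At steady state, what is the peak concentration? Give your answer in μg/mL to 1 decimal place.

The dosing interval is 3 half-lives, so f = 2^(−3) = 0.125.
Accumulation ratio R = 1/(1 − f) = 1/0.875 = 8/7.
Single-dose peak C₀ = D/Vd = 1400/50 = 28 μg/mL.
Steady-state peak Cmax,ss = C₀·R = 28 × 8/7 ≈ 32.000 μg/mL.
Peak 32.0 μg/mL vs MTC 47 μg/mL: below toxic threshold.

32.0 μg/mL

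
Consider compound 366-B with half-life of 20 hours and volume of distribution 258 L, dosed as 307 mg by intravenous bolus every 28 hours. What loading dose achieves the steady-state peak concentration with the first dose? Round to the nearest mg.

494 mg

f = (1/2)^(28/20) ≈ 0.378929; accumulation ratio R = 1/(1−f) ≈ 1.61012.
Loading dose to hit Cmax,ss on first dose: D_load = D_maint·R ≈ 307 × 1.61012 ≈ 494.31 mg.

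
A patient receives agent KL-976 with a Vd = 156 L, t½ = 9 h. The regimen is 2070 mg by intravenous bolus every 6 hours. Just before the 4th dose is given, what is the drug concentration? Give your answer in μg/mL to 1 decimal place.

f = (1/2)^(τ/t½) = (1/2)^(6/9) ≈ 0.6300.
C₀ = D/Vd = 2070/156 ≈ 13.269 μg/mL.
Before the 4th dose, 3 doses have been given. Superposition: Cmin = C₀·(f + f² + … + f^3).
≈ 13.269 × (0.6300 + 0.3969 + 0.2500) ≈ 13.269 × 1.2769 ≈ 16.943 μg/mL.

16.9 μg/mL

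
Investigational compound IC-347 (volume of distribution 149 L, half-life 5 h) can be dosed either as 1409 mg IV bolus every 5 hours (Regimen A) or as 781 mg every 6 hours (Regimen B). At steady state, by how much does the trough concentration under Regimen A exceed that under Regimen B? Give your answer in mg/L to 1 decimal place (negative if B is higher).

Regimen A: f = (1/2)^(5/5) ≈ 0.5000; Cmin,ss = (1409/149)·f/(1−f) ≈ 9.456 mg/L.
Regimen B: f = (1/2)^(6/5) ≈ 0.4353; Cmin,ss = (781/149)·f/(1−f) ≈ 4.041 mg/L.
Difference ≈ 9.456 − 4.041 ≈ 5.415 mg/L.

5.4 mg/L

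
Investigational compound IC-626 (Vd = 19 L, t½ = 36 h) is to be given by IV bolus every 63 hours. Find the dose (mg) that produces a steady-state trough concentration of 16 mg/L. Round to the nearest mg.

719 mg

τ/t½ = 63/36 ≈ 1.75, so f = (1/2)^(63/36) ≈ 0.297302.
Cmin,ss = (D/Vd)·f/(1−f), so D = Cmin,ss·Vd·(1−f)/f.
D = 16 × 19 × (1−f)/f ≈ 16 × 19 × 2.36358 ≈ 718.53 mg.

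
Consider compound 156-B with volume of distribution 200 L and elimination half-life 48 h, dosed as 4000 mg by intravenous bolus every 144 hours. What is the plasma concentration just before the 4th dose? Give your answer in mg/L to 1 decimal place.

f = (1/2)^(τ/t½) = (1/2)^(144/48) ≈ 0.1250.
C₀ = D/Vd = 4000/200 ≈ 20.000 mg/L.
Before the 4th dose, 3 doses have been given. Superposition: Cmin = C₀·(f + f² + … + f^3).
≈ 20.000 × (0.1250 + 0.0156 + 0.0020) ≈ 20.000 × 0.1426 ≈ 2.852 mg/L.

2.9 mg/L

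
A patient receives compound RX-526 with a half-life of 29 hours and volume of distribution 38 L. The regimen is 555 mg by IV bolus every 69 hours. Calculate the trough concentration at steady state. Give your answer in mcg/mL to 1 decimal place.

τ/t½ = 69/29 ≈ 2.3793, so fraction remaining f = (1/2)^(69/29) ≈ 0.1922.
Each bolus raises the concentration by D/Vd = 555/38 ≈ 14.605 mcg/mL.
Steady-state trough Cmin,ss = C₀·f/(1−f) ≈ 14.605 × 0.1922/0.8078 ≈ 3.475 mcg/mL.

3.5 mcg/mL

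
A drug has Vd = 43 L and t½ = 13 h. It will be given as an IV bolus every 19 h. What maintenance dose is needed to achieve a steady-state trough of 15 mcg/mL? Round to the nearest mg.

τ/t½ = 19/13 ≈ 1.4615, so f = (1/2)^(19/13) ≈ 0.363106.
Cmin,ss = (D/Vd)·f/(1−f), so D = Cmin,ss·Vd·(1−f)/f.
D = 15 × 43 × (1−f)/f ≈ 15 × 43 × 1.75402 ≈ 1131.34 mg.

1131 mg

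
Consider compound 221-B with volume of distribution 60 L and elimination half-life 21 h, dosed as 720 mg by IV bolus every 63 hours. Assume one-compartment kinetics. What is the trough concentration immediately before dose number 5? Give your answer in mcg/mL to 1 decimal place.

1.7 mcg/mL

f = (1/2)^(τ/t½) = (1/2)^(63/21) ≈ 0.1250.
C₀ = D/Vd = 720/60 ≈ 12.000 mcg/mL.
Before the 5th dose, 4 doses have been given. Superposition: Cmin = C₀·(f + f² + … + f^4).
≈ 12.000 × (0.1250 + 0.0156 + 0.0020 + 0.0002) ≈ 12.000 × 0.1428 ≈ 1.714 mcg/mL.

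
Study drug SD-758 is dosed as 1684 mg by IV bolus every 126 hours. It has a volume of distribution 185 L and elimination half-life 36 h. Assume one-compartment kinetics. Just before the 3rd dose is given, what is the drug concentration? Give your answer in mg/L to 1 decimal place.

0.9 mg/L

f = (1/2)^(τ/t½) = (1/2)^(126/36) ≈ 0.0884.
C₀ = D/Vd = 1684/185 ≈ 9.103 mg/L.
Before the 3rd dose, 2 doses have been given. Superposition: Cmin = C₀·(f + f²).
≈ 9.103 × (0.0884 + 0.0078) ≈ 9.103 × 0.0962 ≈ 0.876 mg/L.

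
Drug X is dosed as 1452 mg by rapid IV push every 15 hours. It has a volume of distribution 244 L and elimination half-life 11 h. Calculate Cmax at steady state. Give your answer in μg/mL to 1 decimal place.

τ/t½ = 15/11 ≈ 1.3636, so fraction remaining f = (1/2)^(15/11) ≈ 0.3886.
At steady state, accumulation factor R = 1/(1 − e^(−kτ)) ≈ 1.6356.
Each bolus raises the concentration by D/Vd = 1452/244 ≈ 5.951 μg/mL.
Steady-state peak Cmax,ss = C₀·R ≈ 5.951 × 1.6356 ≈ 9.733 μg/mL.

9.7 μg/mL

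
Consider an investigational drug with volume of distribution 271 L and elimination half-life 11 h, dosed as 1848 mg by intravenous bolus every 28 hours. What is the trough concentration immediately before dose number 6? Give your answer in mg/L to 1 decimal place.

1.4 mg/L

f = (1/2)^(τ/t½) = (1/2)^(28/11) ≈ 0.1713.
C₀ = D/Vd = 1848/271 ≈ 6.819 mg/L.
Before the 6th dose, 5 doses have been given. Superposition: Cmin = C₀·(f + f² + … + f^5).
≈ 6.819 × (0.1713 + 0.0293 + 0.0050 + 0.0009 + 0.0001) ≈ 6.819 × 0.2066 ≈ 1.409 mg/L.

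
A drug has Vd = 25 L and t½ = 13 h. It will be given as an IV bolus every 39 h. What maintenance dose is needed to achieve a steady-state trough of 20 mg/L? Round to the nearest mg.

3500 mg

τ/t½ = 39/13 ≈ 3, so f = (1/2)^(39/13) ≈ 0.125000.
Cmin,ss = (D/Vd)·f/(1−f), so D = Cmin,ss·Vd·(1−f)/f.
D = 20 × 25 × (1−f)/f ≈ 20 × 25 × 7.00000 ≈ 3500.00 mg.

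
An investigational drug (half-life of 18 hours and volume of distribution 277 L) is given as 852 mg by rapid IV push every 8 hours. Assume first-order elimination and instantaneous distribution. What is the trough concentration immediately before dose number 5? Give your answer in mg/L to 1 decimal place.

6.0 mg/L

f = (1/2)^(τ/t½) = (1/2)^(8/18) ≈ 0.7349.
C₀ = D/Vd = 852/277 ≈ 3.076 mg/L.
Before the 5th dose, 4 doses have been given. Superposition: Cmin = C₀·(f + f² + … + f^4).
≈ 3.076 × (0.7349 + 0.5401 + 0.3969 + 0.2917) ≈ 3.076 × 1.9636 ≈ 6.040 mg/L.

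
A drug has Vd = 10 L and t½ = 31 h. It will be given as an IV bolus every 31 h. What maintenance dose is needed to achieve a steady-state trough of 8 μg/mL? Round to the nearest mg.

80 mg

τ/t½ = 31/31 ≈ 1, so f = (1/2)^(31/31) ≈ 0.500000.
Cmin,ss = (D/Vd)·f/(1−f), so D = Cmin,ss·Vd·(1−f)/f.
D = 8 × 10 × (1−f)/f ≈ 8 × 10 × 1.00000 ≈ 80.00 mg.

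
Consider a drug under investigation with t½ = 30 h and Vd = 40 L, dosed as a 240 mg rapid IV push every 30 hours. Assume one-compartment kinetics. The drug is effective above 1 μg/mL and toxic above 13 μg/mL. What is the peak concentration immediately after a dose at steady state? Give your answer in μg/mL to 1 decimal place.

The dosing interval is 1 half-life, so f = 2^(−1) = 0.5.
At steady state, R = 1/(1 − 0.5) = 2/1.
Single-dose peak C₀ = D/Vd = 240/40 = 6 μg/mL.
Steady-state peak Cmax,ss = C₀·R = 6 × 2/1 ≈ 12.000 μg/mL.
Peak 12.0 μg/mL vs MTC 13 μg/mL: below toxic threshold.

12.0 μg/mL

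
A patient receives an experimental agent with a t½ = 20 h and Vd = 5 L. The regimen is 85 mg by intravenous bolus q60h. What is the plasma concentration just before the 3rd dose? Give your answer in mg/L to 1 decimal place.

f = (1/2)^(τ/t½) = (1/2)^(60/20) ≈ 0.1250.
C₀ = D/Vd = 85/5 ≈ 17.000 mg/L.
Before the 3rd dose, 2 doses have been given. Superposition: Cmin = C₀·(f + f²).
≈ 17.000 × (0.1250 + 0.0156) ≈ 17.000 × 0.1406 ≈ 2.390 mg/L.

2.4 mg/L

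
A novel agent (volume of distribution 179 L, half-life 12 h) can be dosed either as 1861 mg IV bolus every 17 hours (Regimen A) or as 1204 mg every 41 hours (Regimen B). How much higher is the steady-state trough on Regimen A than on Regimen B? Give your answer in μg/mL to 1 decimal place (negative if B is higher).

5.5 μg/mL

Regimen A: f = (1/2)^(17/12) ≈ 0.3746; Cmin,ss = (1861/179)·f/(1−f) ≈ 6.227 μg/mL.
Regimen B: f = (1/2)^(41/12) ≈ 0.0936; Cmin,ss = (1204/179)·f/(1−f) ≈ 0.695 μg/mL.
Difference ≈ 6.227 − 0.695 ≈ 5.532 μg/mL.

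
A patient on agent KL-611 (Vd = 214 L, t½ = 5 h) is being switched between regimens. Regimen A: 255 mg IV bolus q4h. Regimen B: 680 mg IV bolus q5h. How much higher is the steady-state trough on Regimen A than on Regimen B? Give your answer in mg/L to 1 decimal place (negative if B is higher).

-1.6 mg/L

Regimen A: f = (1/2)^(4/5) ≈ 0.5743; Cmin,ss = (255/214)·f/(1−f) ≈ 1.608 mg/L.
Regimen B: f = (1/2)^(5/5) ≈ 0.5000; Cmin,ss = (680/214)·f/(1−f) ≈ 3.178 mg/L.
Difference ≈ 1.608 − 3.178 ≈ -1.570 mg/L.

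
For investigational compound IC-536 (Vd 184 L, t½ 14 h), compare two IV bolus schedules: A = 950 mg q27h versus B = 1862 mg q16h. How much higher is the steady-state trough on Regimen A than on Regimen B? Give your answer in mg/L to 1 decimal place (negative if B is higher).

Regimen A: f = (1/2)^(27/14) ≈ 0.2627; Cmin,ss = (950/184)·f/(1−f) ≈ 1.840 mg/L.
Regimen B: f = (1/2)^(16/14) ≈ 0.4529; Cmin,ss = (1862/184)·f/(1−f) ≈ 8.377 mg/L.
Difference ≈ 1.840 − 8.377 ≈ -6.537 mg/L.

-6.5 mg/L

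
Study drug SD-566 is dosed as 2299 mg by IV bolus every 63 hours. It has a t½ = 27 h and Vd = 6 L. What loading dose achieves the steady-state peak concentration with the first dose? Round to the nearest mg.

f = (1/2)^(63/27) ≈ 0.198425; accumulation ratio R = 1/(1−f) ≈ 1.24754.
Loading dose to hit Cmax,ss on first dose: D_load = D_maint·R ≈ 2299 × 1.24754 ≈ 2868.09 mg.

2868 mg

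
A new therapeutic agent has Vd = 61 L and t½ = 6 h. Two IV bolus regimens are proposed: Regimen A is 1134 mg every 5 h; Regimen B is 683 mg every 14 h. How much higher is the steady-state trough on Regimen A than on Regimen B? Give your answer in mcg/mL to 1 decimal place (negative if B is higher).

21.0 mcg/mL

Regimen A: f = (1/2)^(5/6) ≈ 0.5612; Cmin,ss = (1134/61)·f/(1−f) ≈ 23.776 mcg/mL.
Regimen B: f = (1/2)^(14/6) ≈ 0.1984; Cmin,ss = (683/61)·f/(1−f) ≈ 2.771 mcg/mL.
Difference ≈ 23.776 − 2.771 ≈ 21.005 mcg/mL.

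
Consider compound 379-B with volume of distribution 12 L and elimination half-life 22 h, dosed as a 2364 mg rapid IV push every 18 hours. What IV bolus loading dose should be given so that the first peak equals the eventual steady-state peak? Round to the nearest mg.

f = (1/2)^(18/22) ≈ 0.567156; accumulation ratio R = 1/(1−f) ≈ 2.31030.
Loading dose to hit Cmax,ss on first dose: D_load = D_maint·R ≈ 2364 × 2.31030 ≈ 5461.55 mg.

5462 mg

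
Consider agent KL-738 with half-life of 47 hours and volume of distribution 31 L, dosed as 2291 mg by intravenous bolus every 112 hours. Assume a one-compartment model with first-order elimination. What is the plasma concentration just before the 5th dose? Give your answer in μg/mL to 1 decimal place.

17.5 μg/mL

f = (1/2)^(τ/t½) = (1/2)^(112/47) ≈ 0.1917.
C₀ = D/Vd = 2291/31 ≈ 73.903 μg/mL.
Before the 5th dose, 4 doses have been given. Superposition: Cmin = C₀·(f + f² + … + f^4).
≈ 73.903 × (0.1917 + 0.0367 + 0.0070 + 0.0014) ≈ 73.903 × 0.2368 ≈ 17.500 μg/mL.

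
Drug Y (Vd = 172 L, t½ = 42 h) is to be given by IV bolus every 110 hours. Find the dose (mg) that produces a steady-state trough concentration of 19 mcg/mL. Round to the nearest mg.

τ/t½ = 110/42 ≈ 2.619, so f = (1/2)^(110/42) ≈ 0.162775.
Cmin,ss = (D/Vd)·f/(1−f), so D = Cmin,ss·Vd·(1−f)/f.
D = 19 × 172 × (1−f)/f ≈ 19 × 172 × 5.14345 ≈ 16808.79 mg.

16809 mg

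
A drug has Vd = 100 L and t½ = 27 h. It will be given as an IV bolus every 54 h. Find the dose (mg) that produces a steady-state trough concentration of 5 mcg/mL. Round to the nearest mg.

τ/t½ = 54/27 ≈ 2, so f = (1/2)^(54/27) ≈ 0.250000.
Cmin,ss = (D/Vd)·f/(1−f), so D = Cmin,ss·Vd·(1−f)/f.
D = 5 × 100 × (1−f)/f ≈ 5 × 100 × 3.00000 ≈ 1500.00 mg.

1500 mg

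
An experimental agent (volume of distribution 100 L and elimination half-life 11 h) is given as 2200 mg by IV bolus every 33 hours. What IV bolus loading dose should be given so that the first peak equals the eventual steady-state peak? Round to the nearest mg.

f = (1/2)^(33/11) ≈ 0.125000; accumulation ratio R = 1/(1−f) ≈ 1.14286.
Loading dose to hit Cmax,ss on first dose: D_load = D_maint·R ≈ 2200 × 1.14286 ≈ 2514.29 mg.

2514 mg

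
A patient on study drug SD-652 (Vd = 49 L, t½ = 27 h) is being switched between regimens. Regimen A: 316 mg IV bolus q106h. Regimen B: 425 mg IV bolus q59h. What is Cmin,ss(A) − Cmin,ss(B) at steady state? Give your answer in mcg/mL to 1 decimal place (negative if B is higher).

-2.0 mcg/mL

Regimen A: f = (1/2)^(106/27) ≈ 0.0658; Cmin,ss = (316/49)·f/(1−f) ≈ 0.454 mcg/mL.
Regimen B: f = (1/2)^(59/27) ≈ 0.2199; Cmin,ss = (425/49)·f/(1−f) ≈ 2.445 mcg/mL.
Difference ≈ 0.454 − 2.445 ≈ -1.991 mcg/mL.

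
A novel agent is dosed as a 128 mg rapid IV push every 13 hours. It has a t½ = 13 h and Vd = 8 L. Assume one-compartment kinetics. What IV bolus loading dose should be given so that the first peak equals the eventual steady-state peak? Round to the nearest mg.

256 mg

f = (1/2)^(13/13) ≈ 0.500000; accumulation ratio R = 1/(1−f) ≈ 2.00000.
Loading dose to hit Cmax,ss on first dose: D_load = D_maint·R ≈ 128 × 2.00000 ≈ 256.00 mg.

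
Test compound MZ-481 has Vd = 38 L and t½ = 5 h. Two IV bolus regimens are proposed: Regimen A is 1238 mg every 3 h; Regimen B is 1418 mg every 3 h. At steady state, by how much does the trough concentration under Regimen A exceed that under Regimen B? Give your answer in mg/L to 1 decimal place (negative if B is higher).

Regimen A: f = (1/2)^(3/5) ≈ 0.6598; Cmin,ss = (1238/38)·f/(1−f) ≈ 63.185 mg/L.
Regimen B: f = (1/2)^(3/5) ≈ 0.6598; Cmin,ss = (1418/38)·f/(1−f) ≈ 72.372 mg/L.
Difference ≈ 63.185 − 72.372 ≈ -9.187 mg/L.

-9.2 mg/L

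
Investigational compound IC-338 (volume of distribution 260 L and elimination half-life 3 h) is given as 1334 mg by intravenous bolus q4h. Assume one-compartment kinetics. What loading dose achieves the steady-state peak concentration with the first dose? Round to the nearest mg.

f = (1/2)^(4/3) ≈ 0.396850; accumulation ratio R = 1/(1−f) ≈ 1.65796.
Loading dose to hit Cmax,ss on first dose: D_load = D_maint·R ≈ 1334 × 1.65796 ≈ 2211.72 mg.

2212 mg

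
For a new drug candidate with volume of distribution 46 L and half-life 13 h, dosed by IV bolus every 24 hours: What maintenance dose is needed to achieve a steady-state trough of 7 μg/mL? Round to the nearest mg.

836 mg

τ/t½ = 24/13 ≈ 1.8462, so f = (1/2)^(24/13) ≈ 0.278133.
Cmin,ss = (D/Vd)·f/(1−f), so D = Cmin,ss·Vd·(1−f)/f.
D = 7 × 46 × (1−f)/f ≈ 7 × 46 × 2.59540 ≈ 835.72 mg.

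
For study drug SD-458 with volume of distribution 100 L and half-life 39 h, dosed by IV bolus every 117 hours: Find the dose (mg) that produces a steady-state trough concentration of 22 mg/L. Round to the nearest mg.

τ/t½ = 117/39 ≈ 3, so f = (1/2)^(117/39) ≈ 0.125000.
Cmin,ss = (D/Vd)·f/(1−f), so D = Cmin,ss·Vd·(1−f)/f.
D = 22 × 100 × (1−f)/f ≈ 22 × 100 × 7.00000 ≈ 15400.00 mg.

15400 mg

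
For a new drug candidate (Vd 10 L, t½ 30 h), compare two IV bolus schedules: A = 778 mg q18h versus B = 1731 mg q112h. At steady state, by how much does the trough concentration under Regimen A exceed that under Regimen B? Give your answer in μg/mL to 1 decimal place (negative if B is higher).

136.8 μg/mL

Regimen A: f = (1/2)^(18/30) ≈ 0.6598; Cmin,ss = (778/10)·f/(1−f) ≈ 150.889 μg/mL.
Regimen B: f = (1/2)^(112/30) ≈ 0.0752; Cmin,ss = (1731/10)·f/(1−f) ≈ 14.076 μg/mL.
Difference ≈ 150.889 − 14.076 ≈ 136.813 μg/mL.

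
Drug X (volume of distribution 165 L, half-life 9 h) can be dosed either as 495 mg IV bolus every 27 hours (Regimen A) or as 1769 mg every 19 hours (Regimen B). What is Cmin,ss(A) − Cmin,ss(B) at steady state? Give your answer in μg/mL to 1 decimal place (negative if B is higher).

-2.8 μg/mL

Regimen A: f = (1/2)^(27/9) ≈ 0.1250; Cmin,ss = (495/165)·f/(1−f) ≈ 0.429 μg/mL.
Regimen B: f = (1/2)^(19/9) ≈ 0.2315; Cmin,ss = (1769/165)·f/(1−f) ≈ 3.230 μg/mL.
Difference ≈ 0.429 − 3.230 ≈ -2.801 μg/mL.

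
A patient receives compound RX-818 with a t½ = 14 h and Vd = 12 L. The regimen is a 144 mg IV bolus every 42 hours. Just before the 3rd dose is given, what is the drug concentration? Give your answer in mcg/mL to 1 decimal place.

f = (1/2)^(τ/t½) = (1/2)^(42/14) ≈ 0.1250.
C₀ = D/Vd = 144/12 ≈ 12.000 mcg/mL.
Before the 3rd dose, 2 doses have been given. Superposition: Cmin = C₀·(f + f²).
≈ 12.000 × (0.1250 + 0.0156) ≈ 12.000 × 0.1406 ≈ 1.687 mcg/mL.

1.7 mcg/mL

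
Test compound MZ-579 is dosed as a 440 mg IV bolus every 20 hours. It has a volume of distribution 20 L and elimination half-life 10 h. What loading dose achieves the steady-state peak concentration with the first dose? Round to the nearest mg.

f = (1/2)^(20/10) ≈ 0.250000; accumulation ratio R = 1/(1−f) ≈ 1.33333.
Loading dose to hit Cmax,ss on first dose: D_load = D_maint·R ≈ 440 × 1.33333 ≈ 586.67 mg.

587 mg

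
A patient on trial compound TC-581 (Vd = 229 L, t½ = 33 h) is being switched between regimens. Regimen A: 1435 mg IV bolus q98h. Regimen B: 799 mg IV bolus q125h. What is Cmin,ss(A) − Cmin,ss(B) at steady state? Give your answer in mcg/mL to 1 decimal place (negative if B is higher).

Regimen A: f = (1/2)^(98/33) ≈ 0.1277; Cmin,ss = (1435/229)·f/(1−f) ≈ 0.917 mcg/mL.
Regimen B: f = (1/2)^(125/33) ≈ 0.0724; Cmin,ss = (799/229)·f/(1−f) ≈ 0.272 mcg/mL.
Difference ≈ 0.917 − 0.272 ≈ 0.645 mcg/mL.

0.6 mcg/mL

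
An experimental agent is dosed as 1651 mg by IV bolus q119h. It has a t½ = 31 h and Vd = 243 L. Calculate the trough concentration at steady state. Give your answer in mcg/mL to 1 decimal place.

0.5 mcg/mL

Over one 119-h interval, 119/31 ≈ 3.8387 half-lives elapse, leaving f ≈ 0.0699 of each dose.
Accumulation ratio R = 1/(1 − f) ≈ 1/0.9301 ≈ 1.0752.
Each bolus raises the concentration by D/Vd = 1651/243 ≈ 6.794 mcg/mL.
Steady-state peak Cmax,ss = C₀·R ≈ 6.794 × 1.0752 ≈ 7.305 mcg/mL.
Steady-state trough Cmin,ss = Cmax,ss·f ≈ 7.305 × 0.0699 ≈ 0.511 mcg/mL.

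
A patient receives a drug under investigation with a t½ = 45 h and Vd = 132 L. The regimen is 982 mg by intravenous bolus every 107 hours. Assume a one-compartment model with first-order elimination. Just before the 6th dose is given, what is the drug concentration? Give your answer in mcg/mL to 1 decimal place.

f = (1/2)^(τ/t½) = (1/2)^(107/45) ≈ 0.1924.
C₀ = D/Vd = 982/132 ≈ 7.439 mcg/mL.
Before the 6th dose, 5 doses have been given. Superposition: Cmin = C₀·(f + f² + … + f^5).
≈ 7.439 × (0.1924 + 0.0370 + 0.0071 + 0.0014 + 0.0003) ≈ 7.439 × 0.2382 ≈ 1.772 mcg/mL.

1.8 mcg/mL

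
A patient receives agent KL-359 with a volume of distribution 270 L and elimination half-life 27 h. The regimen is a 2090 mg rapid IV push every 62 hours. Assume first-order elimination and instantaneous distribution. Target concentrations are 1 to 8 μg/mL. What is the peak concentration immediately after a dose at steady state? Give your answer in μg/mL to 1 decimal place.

9.7 μg/mL

k = ln2/t½ = ln2/27 ≈ 0.025672 h⁻¹; fraction remaining f = e^(−kτ) = e^(−0.025672×62) ≈ 0.2036.
At steady state, accumulation factor R = 1/(1 − e^(−kτ)) ≈ 1.2557.
Single-dose peak C₀ = D/Vd = 2090/270 ≈ 7.741 μg/mL.
Cmax,ss = C₀/(1 − f) ≈ 7.741/0.7964 ≈ 9.720 μg/mL.
Peak 9.7 μg/mL vs MTC 8 μg/mL: exceeds toxic threshold.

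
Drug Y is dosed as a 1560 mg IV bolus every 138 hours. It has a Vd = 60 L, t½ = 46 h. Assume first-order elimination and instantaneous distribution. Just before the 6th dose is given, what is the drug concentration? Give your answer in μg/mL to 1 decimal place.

f = (1/2)^(τ/t½) = (1/2)^(138/46) ≈ 0.1250.
C₀ = D/Vd = 1560/60 ≈ 26.000 μg/mL.
Before the 6th dose, 5 doses have been given. Superposition: Cmin = C₀·(f + f² + … + f^5).
≈ 26.000 × (0.1250 + 0.0156 + 0.0020 + 0.0002 + 0.0000) ≈ 26.000 × 0.1428 ≈ 3.713 μg/mL.

3.7 μg/mL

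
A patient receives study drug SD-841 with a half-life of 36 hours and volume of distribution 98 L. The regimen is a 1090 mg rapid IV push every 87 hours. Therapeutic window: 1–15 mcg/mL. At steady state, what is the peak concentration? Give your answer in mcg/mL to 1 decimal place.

13.7 mcg/mL

Over one 87-h interval, 87/36 ≈ 2.4167 half-lives elapse, leaving f ≈ 0.1873 of each dose.
Accumulation ratio R = 1/(1 − f) ≈ 1/0.8127 ≈ 1.2305.
Single-dose peak C₀ = D/Vd = 1090/98 ≈ 11.122 mcg/mL.
Steady-state peak Cmax,ss = C₀·R ≈ 11.122 × 1.2305 ≈ 13.686 mcg/mL.
Peak 13.7 mcg/mL vs MTC 15 mcg/mL: below toxic threshold.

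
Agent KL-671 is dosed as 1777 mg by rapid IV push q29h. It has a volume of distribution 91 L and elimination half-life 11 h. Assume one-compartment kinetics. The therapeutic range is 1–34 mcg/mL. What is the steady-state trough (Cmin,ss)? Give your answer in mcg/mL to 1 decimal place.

τ/t½ = 29/11 ≈ 2.6364, so fraction remaining f = (1/2)^(29/11) ≈ 0.1608.
At steady state, accumulation factor R = 1/(1 − e^(−kτ)) ≈ 1.1916.
Single-dose peak C₀ = D/Vd = 1777/91 ≈ 19.527 mcg/mL.
Steady-state peak Cmax,ss = C₀·R ≈ 19.527 × 1.1916 ≈ 23.268 mcg/mL.
One interval later, Cmin,ss = Cmax,ss·e^(−kτ) ≈ 23.268 × 0.1608 ≈ 3.741 mcg/mL.
Trough 3.7 mcg/mL vs MEC 1 mcg/mL: adequate.

3.7 mcg/mL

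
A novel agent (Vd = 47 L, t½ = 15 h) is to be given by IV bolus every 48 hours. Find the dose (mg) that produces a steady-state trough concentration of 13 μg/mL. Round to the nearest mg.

5004 mg

τ/t½ = 48/15 ≈ 3.2, so f = (1/2)^(48/15) ≈ 0.108819.
Cmin,ss = (D/Vd)·f/(1−f), so D = Cmin,ss·Vd·(1−f)/f.
D = 13 × 47 × (1−f)/f ≈ 13 × 47 × 8.18957 ≈ 5003.83 mg.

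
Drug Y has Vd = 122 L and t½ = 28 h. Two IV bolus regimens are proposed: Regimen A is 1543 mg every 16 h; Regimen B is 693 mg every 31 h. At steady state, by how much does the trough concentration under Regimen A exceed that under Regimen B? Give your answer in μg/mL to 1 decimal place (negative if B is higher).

Regimen A: f = (1/2)^(16/28) ≈ 0.6730; Cmin,ss = (1543/122)·f/(1−f) ≈ 26.030 μg/mL.
Regimen B: f = (1/2)^(31/28) ≈ 0.4642; Cmin,ss = (693/122)·f/(1−f) ≈ 4.921 μg/mL.
Difference ≈ 26.030 − 4.921 ≈ 21.109 μg/mL.

21.1 μg/mL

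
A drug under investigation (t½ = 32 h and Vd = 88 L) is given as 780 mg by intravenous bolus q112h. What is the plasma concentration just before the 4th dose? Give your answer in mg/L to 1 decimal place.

f = (1/2)^(τ/t½) = (1/2)^(112/32) ≈ 0.0884.
C₀ = D/Vd = 780/88 ≈ 8.864 mg/L.
Before the 4th dose, 3 doses have been given. Superposition: Cmin = C₀·(f + f² + … + f^3).
≈ 8.864 × (0.0884 + 0.0078 + 0.0007) ≈ 8.864 × 0.0969 ≈ 0.859 mg/L.

0.9 mg/L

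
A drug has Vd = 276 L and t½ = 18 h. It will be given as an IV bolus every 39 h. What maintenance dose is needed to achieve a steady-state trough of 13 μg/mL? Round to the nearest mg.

τ/t½ = 39/18 ≈ 2.1667, so f = (1/2)^(39/18) ≈ 0.222725.
Cmin,ss = (D/Vd)·f/(1−f), so D = Cmin,ss·Vd·(1−f)/f.
D = 13 × 276 × (1−f)/f ≈ 13 × 276 × 3.48984 ≈ 12521.55 mg.

12522 mg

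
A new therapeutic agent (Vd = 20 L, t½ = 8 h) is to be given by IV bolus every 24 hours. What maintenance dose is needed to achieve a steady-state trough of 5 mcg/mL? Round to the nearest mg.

700 mg

τ/t½ = 24/8 ≈ 3, so f = (1/2)^(24/8) ≈ 0.125000.
Cmin,ss = (D/Vd)·f/(1−f), so D = Cmin,ss·Vd·(1−f)/f.
D = 5 × 20 × (1−f)/f ≈ 5 × 20 × 7.00000 ≈ 700.00 mg.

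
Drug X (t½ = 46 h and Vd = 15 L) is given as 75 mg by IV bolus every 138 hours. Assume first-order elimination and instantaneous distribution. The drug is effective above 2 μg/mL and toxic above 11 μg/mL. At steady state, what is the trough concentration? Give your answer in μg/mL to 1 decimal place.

The dosing interval is 3 half-lives, so f = 2^(−3) = 0.125.
Accumulation ratio R = 1/(1 − f) = 1/0.875 = 8/7.
Single-dose peak C₀ = D/Vd = 75/15 = 5 μg/mL.
Steady-state peak Cmax,ss = C₀·R = 5 × 8/7 ≈ 5.714 μg/mL.
Steady-state trough Cmin,ss = Cmax,ss·f ≈ 5.714 × 0.125 ≈ 0.714 μg/mL.
Trough 0.7 μg/mL vs MEC 2 μg/mL: subtherapeutic.

0.7 μg/mL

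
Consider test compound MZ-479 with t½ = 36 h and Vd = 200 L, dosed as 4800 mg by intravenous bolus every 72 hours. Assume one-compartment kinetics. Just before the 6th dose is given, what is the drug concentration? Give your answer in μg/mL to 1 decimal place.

f = (1/2)^(τ/t½) = (1/2)^(72/36) ≈ 0.2500.
C₀ = D/Vd = 4800/200 ≈ 24.000 μg/mL.
Before the 6th dose, 5 doses have been given. Superposition: Cmin = C₀·(f + f² + … + f^5).
≈ 24.000 × (0.2500 + 0.0625 + 0.0156 + 0.0039 + 0.0010) ≈ 24.000 × 0.3330 ≈ 7.992 μg/mL.

8.0 μg/mL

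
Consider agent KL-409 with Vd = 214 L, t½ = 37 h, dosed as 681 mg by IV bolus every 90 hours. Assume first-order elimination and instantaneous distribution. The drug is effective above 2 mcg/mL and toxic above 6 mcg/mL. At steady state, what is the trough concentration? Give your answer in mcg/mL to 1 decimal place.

Over one 90-h interval, 90/37 ≈ 2.4324 half-lives elapse, leaving f ≈ 0.1853 of each dose.
At steady state, accumulation factor R = 1/(1 − e^(−kτ)) ≈ 1.2274.
Each bolus raises the concentration by D/Vd = 681/214 ≈ 3.182 mcg/mL.
Steady-state peak Cmax,ss = C₀·R ≈ 3.182 × 1.2274 ≈ 3.906 mcg/mL.
One interval later, Cmin,ss = Cmax,ss·e^(−kτ) ≈ 3.906 × 0.1853 ≈ 0.724 mcg/mL.
Trough 0.7 mcg/mL vs MEC 2 mcg/mL: subtherapeutic.

0.7 mcg/mL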